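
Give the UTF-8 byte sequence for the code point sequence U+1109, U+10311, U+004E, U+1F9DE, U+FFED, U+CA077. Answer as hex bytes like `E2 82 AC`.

U+1109: 3-byte form → E1 84 89.
U+10311: 4-byte form → F0 90 8C 91.
U+004E: 1-byte form → 4E.
U+1F9DE: 4-byte form → F0 9F A7 9E.
U+FFED: 3-byte form → EF BF AD.
U+CA077: 4-byte form → F3 8A 81 B7.
Concatenated (19 bytes): E1 84 89 F0 90 8C 91 4E F0 9F A7 9E EF BF AD F3 8A 81 B7.

E1 84 89 F0 90 8C 91 4E F0 9F A7 9E EF BF AD F3 8A 81 B7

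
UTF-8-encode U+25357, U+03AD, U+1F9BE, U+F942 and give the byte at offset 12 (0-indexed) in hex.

0x82

U+25357 → 4-byte form F0 A5 8D 97 at offsets 0–3.
U+03AD → 2-byte form CE AD at offsets 4–5.
U+1F9BE → 4-byte form F0 9F A6 BE at offsets 6–9.
U+F942 → 3-byte form EF A5 82 at offsets 10–12.
Offset 12 falls in char 4's range; it's byte 3 of EF A5 82 = 0x82.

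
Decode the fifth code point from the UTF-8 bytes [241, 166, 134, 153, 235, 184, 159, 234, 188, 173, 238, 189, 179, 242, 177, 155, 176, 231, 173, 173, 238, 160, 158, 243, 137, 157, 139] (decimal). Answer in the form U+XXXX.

Offset 0: leading byte 0xF1 = 11110001 → 4-byte char #1 = F1 A6 86 99.
Offset 4: leading byte 0xEB = 11101011 → 3-byte char #2 = EB B8 9F.
Offset 7: leading byte 0xEA = 11101010 → 3-byte char #3 = EA BC AD.
Offset 10: leading byte 0xEE = 11101110 → 3-byte char #4 = EE BD B3.
Offset 13: leading byte 0xF2 = 11110010 → 4-byte char #5 = F2 B1 9B B0.
Leading byte 0xF2 = 11110010 matches 11110xxx → 4-byte sequence.
Byte 1: 0xF2 = 11110010, payload 010 (3 bits).
Byte 2: 0xB1 = 10110001 (10xxxxxx ✓), payload 110001.
Byte 3: 0x9B = 10011011 (10xxxxxx ✓), payload 011011.
Byte 4: 0xB0 = 10110000 (10xxxxxx ✓), payload 110000.
Concatenate: 010110001011011110000 = 0xB16F0 (21 bits → U+B16F0).

U+B16F0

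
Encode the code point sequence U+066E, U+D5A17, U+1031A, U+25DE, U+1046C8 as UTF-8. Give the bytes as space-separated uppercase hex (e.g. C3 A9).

D9 AE F3 95 A8 97 F0 90 8C 9A E2 97 9E F4 84 9B 88

U+066E: 2-byte form → D9 AE.
U+D5A17: 4-byte form → F3 95 A8 97.
U+1031A: 4-byte form → F0 90 8C 9A.
U+25DE: 3-byte form → E2 97 9E.
U+1046C8: 4-byte form → F4 84 9B 88.
Concatenated (17 bytes): D9 AE F3 95 A8 97 F0 90 8C 9A E2 97 9E F4 84 9B 88.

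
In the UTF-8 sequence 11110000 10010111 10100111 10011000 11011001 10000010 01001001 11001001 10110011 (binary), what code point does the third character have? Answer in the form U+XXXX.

U+0049

Offset 0: leading byte 0xF0 = 11110000 → 4-byte char #1 = F0 97 A7 98.
Offset 4: leading byte 0xD9 = 11011001 → 2-byte char #2 = D9 82.
Offset 6: leading byte 0x49 = 01001001 → 1-byte char #3 = 49.
Leading byte 0x49 = 01001001 matches 0xxxxxxx → 1-byte sequence.
Byte 1: 0x49 = 01001001, payload 1001001 (7 bits).
Concatenate: 1001001 = 0x49 (7 bits → U+0049).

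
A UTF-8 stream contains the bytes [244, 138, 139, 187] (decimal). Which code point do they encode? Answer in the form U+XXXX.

U+10A2FB

Leading byte 0xF4 = 11110100 matches 11110xxx → 4-byte sequence.
Byte 1: 0xF4 = 11110100, payload 100 (3 bits).
Byte 2: 0x8A = 10001010 (10xxxxxx ✓), payload 001010.
Byte 3: 0x8B = 10001011 (10xxxxxx ✓), payload 001011.
Byte 4: 0xBB = 10111011 (10xxxxxx ✓), payload 111011.
Concatenate: 100001010001011111011 = 0x10A2FB (21 bits → U+10A2FB).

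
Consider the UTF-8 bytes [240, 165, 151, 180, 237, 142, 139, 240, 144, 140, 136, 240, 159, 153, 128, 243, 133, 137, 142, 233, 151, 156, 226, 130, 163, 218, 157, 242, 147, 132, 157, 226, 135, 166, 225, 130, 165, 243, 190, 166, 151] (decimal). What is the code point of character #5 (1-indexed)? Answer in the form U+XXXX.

U+C524E

Offset 0: leading byte 0xF0 = 11110000 → 4-byte char #1 = F0 A5 97 B4.
Offset 4: leading byte 0xED = 11101101 → 3-byte char #2 = ED 8E 8B.
Offset 7: leading byte 0xF0 = 11110000 → 4-byte char #3 = F0 90 8C 88.
Offset 11: leading byte 0xF0 = 11110000 → 4-byte char #4 = F0 9F 99 80.
Offset 15: leading byte 0xF3 = 11110011 → 4-byte char #5 = F3 85 89 8E.
Leading byte 0xF3 = 11110011 matches 11110xxx → 4-byte sequence.
Byte 1: 0xF3 = 11110011, payload 011 (3 bits).
Byte 2: 0x85 = 10000101 (10xxxxxx ✓), payload 000101.
Byte 3: 0x89 = 10001001 (10xxxxxx ✓), payload 001001.
Byte 4: 0x8E = 10001110 (10xxxxxx ✓), payload 001110.
Concatenate: 011000101001001001110 = 0xC524E (21 bits → U+C524E).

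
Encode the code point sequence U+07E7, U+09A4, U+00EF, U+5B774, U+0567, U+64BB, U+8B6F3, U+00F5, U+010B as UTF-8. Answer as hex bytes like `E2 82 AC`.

U+07E7: 2-byte form → DF A7.
U+09A4: 3-byte form → E0 A6 A4.
U+00EF: 2-byte form → C3 AF.
U+5B774: 4-byte form → F1 9B 9D B4.
U+0567: 2-byte form → D5 A7.
U+64BB: 3-byte form → E6 92 BB.
U+8B6F3: 4-byte form → F2 8B 9B B3.
U+00F5: 2-byte form → C3 B5.
U+010B: 2-byte form → C4 8B.
Concatenated (24 bytes): DF A7 E0 A6 A4 C3 AF F1 9B 9D B4 D5 A7 E6 92 BB F2 8B 9B B3 C3 B5 C4 8B.

DF A7 E0 A6 A4 C3 AF F1 9B 9D B4 D5 A7 E6 92 BB F2 8B 9B B3 C3 B5 C4 8B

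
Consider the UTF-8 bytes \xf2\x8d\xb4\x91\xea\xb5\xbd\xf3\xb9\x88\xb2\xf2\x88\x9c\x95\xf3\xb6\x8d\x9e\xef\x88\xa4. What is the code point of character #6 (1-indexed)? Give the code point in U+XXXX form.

Offset 0: leading byte 0xF2 = 11110010 → 4-byte char #1 = F2 8D B4 91.
Offset 4: leading byte 0xEA = 11101010 → 3-byte char #2 = EA B5 BD.
Offset 7: leading byte 0xF3 = 11110011 → 4-byte char #3 = F3 B9 88 B2.
Offset 11: leading byte 0xF2 = 11110010 → 4-byte char #4 = F2 88 9C 95.
Offset 15: leading byte 0xF3 = 11110011 → 4-byte char #5 = F3 B6 8D 9E.
Offset 19: leading byte 0xEF = 11101111 → 3-byte char #6 = EF 88 A4.
Leading byte 0xEF = 11101111 matches 1110xxxx → 3-byte sequence.
Byte 1: 0xEF = 11101111, payload 1111 (4 bits).
Byte 2: 0x88 = 10001000 (10xxxxxx ✓), payload 001000.
Byte 3: 0xA4 = 10100100 (10xxxxxx ✓), payload 100100.
Concatenate: 1111001000100100 = 0xF224 (16 bits → U+F224).

U+F224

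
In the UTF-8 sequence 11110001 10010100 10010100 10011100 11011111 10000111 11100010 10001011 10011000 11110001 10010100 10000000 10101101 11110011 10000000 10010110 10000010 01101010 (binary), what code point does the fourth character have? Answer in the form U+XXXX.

U+5402D

Offset 0: leading byte 0xF1 = 11110001 → 4-byte char #1 = F1 94 94 9C.
Offset 4: leading byte 0xDF = 11011111 → 2-byte char #2 = DF 87.
Offset 6: leading byte 0xE2 = 11100010 → 3-byte char #3 = E2 8B 98.
Offset 9: leading byte 0xF1 = 11110001 → 4-byte char #4 = F1 94 80 AD.
Leading byte 0xF1 = 11110001 matches 11110xxx → 4-byte sequence.
Byte 1: 0xF1 = 11110001, payload 001 (3 bits).
Byte 2: 0x94 = 10010100 (10xxxxxx ✓), payload 010100.
Byte 3: 0x80 = 10000000 (10xxxxxx ✓), payload 000000.
Byte 4: 0xAD = 10101101 (10xxxxxx ✓), payload 101101.
Concatenate: 001010100000000101101 = 0x5402D (21 bits → U+5402D).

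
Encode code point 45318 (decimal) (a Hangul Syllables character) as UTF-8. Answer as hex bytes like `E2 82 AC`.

U+B106 = 0xB106 = 45318 decimal. In range U+0800–U+FFFF → 3-byte form: 1110xxxx 10xxxxxx 10xxxxxx.
Binary (16 bits): 1011000100000110.
Split 4+6+6: 1011 | 000100 | 000110.
Byte 1: 11101011 = 0xEB.
Byte 2: 10000100 = 0x84.
Byte 3: 10000110 = 0x86.

EB 84 86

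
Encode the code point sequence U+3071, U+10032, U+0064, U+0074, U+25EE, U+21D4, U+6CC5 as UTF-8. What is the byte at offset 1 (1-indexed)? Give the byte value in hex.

1-indexed offset 1 is 0-indexed offset 0.
U+3071 → 3-byte form E3 81 B1 at offsets 0–2.
Offset 0 falls in char 1's range; it's byte 1 of E3 81 B1 = 0xE3.

0xE3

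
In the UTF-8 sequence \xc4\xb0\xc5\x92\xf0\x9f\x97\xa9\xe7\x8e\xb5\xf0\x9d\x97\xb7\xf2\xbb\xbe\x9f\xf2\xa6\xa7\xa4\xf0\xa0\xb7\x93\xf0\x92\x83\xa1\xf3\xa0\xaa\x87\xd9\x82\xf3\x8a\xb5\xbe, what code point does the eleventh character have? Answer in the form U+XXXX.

Offset 0: leading byte 0xC4 = 11000100 → 2-byte char #1 = C4 B0.
Offset 2: leading byte 0xC5 = 11000101 → 2-byte char #2 = C5 92.
Offset 4: leading byte 0xF0 = 11110000 → 4-byte char #3 = F0 9F 97 A9.
Offset 8: leading byte 0xE7 = 11100111 → 3-byte char #4 = E7 8E B5.
Offset 11: leading byte 0xF0 = 11110000 → 4-byte char #5 = F0 9D 97 B7.
Offset 15: leading byte 0xF2 = 11110010 → 4-byte char #6 = F2 BB BE 9F.
Offset 19: leading byte 0xF2 = 11110010 → 4-byte char #7 = F2 A6 A7 A4.
Offset 23: leading byte 0xF0 = 11110000 → 4-byte char #8 = F0 A0 B7 93.
Offset 27: leading byte 0xF0 = 11110000 → 4-byte char #9 = F0 92 83 A1.
Offset 31: leading byte 0xF3 = 11110011 → 4-byte char #10 = F3 A0 AA 87.
Offset 35: leading byte 0xD9 = 11011001 → 2-byte char #11 = D9 82.
Leading byte 0xD9 = 11011001 matches 110xxxxx → 2-byte sequence.
Byte 1: 0xD9 = 11011001, payload 11001 (5 bits).
Byte 2: 0x82 = 10000010 (10xxxxxx ✓), payload 000010.
Concatenate: 11001000010 = 0x642 (11 bits → U+0642).

U+0642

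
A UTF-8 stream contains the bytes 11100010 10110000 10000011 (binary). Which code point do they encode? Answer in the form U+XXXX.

Leading byte 0xE2 = 11100010 matches 1110xxxx → 3-byte sequence.
Byte 1: 0xE2 = 11100010, payload 0010 (4 bits).
Byte 2: 0xB0 = 10110000 (10xxxxxx ✓), payload 110000.
Byte 3: 0x83 = 10000011 (10xxxxxx ✓), payload 000011.
Concatenate: 0010110000000011 = 0x2C03 (16 bits → U+2C03).

U+2C03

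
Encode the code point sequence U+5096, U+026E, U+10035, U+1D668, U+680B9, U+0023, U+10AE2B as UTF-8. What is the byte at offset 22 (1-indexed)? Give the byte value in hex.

0xAB

1-indexed offset 22 is 0-indexed offset 21.
U+5096 → 3-byte form E5 82 96 at offsets 0–2.
U+026E → 2-byte form C9 AE at offsets 3–4.
U+10035 → 4-byte form F0 90 80 B5 at offsets 5–8.
U+1D668 → 4-byte form F0 9D 99 A8 at offsets 9–12.
U+680B9 → 4-byte form F1 A8 82 B9 at offsets 13–16.
U+0023 → 1-byte form 23 at offsets 17–17.
U+10AE2B → 4-byte form F4 8A B8 AB at offsets 18–21.
Offset 21 falls in char 7's range; it's byte 4 of F4 8A B8 AB = 0xAB.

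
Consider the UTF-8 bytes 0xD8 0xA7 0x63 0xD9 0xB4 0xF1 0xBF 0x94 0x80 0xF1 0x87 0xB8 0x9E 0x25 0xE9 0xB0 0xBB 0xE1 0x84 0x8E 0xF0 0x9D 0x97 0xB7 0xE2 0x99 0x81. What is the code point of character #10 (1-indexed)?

U+2641

Offset 0: leading byte 0xD8 = 11011000 → 2-byte char #1 = D8 A7.
Offset 2: leading byte 0x63 = 01100011 → 1-byte char #2 = 63.
Offset 3: leading byte 0xD9 = 11011001 → 2-byte char #3 = D9 B4.
Offset 5: leading byte 0xF1 = 11110001 → 4-byte char #4 = F1 BF 94 80.
Offset 9: leading byte 0xF1 = 11110001 → 4-byte char #5 = F1 87 B8 9E.
Offset 13: leading byte 0x25 = 00100101 → 1-byte char #6 = 25.
Offset 14: leading byte 0xE9 = 11101001 → 3-byte char #7 = E9 B0 BB.
Offset 17: leading byte 0xE1 = 11100001 → 3-byte char #8 = E1 84 8E.
Offset 20: leading byte 0xF0 = 11110000 → 4-byte char #9 = F0 9D 97 B7.
Offset 24: leading byte 0xE2 = 11100010 → 3-byte char #10 = E2 99 81.
Leading byte 0xE2 = 11100010 matches 1110xxxx → 3-byte sequence.
Byte 1: 0xE2 = 11100010, payload 0010 (4 bits).
Byte 2: 0x99 = 10011001 (10xxxxxx ✓), payload 011001.
Byte 3: 0x81 = 10000001 (10xxxxxx ✓), payload 000001.
Concatenate: 0010011001000001 = 0x2641 (16 bits → U+2641).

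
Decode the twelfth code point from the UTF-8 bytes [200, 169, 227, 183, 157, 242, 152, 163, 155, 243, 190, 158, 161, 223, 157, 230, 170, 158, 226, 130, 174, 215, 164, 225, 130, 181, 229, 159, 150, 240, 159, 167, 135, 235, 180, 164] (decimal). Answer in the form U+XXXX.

Offset 0: leading byte 0xC8 = 11001000 → 2-byte char #1 = C8 A9.
Offset 2: leading byte 0xE3 = 11100011 → 3-byte char #2 = E3 B7 9D.
Offset 5: leading byte 0xF2 = 11110010 → 4-byte char #3 = F2 98 A3 9B.
Offset 9: leading byte 0xF3 = 11110011 → 4-byte char #4 = F3 BE 9E A1.
Offset 13: leading byte 0xDF = 11011111 → 2-byte char #5 = DF 9D.
Offset 15: leading byte 0xE6 = 11100110 → 3-byte char #6 = E6 AA 9E.
Offset 18: leading byte 0xE2 = 11100010 → 3-byte char #7 = E2 82 AE.
Offset 21: leading byte 0xD7 = 11010111 → 2-byte char #8 = D7 A4.
Offset 23: leading byte 0xE1 = 11100001 → 3-byte char #9 = E1 82 B5.
Offset 26: leading byte 0xE5 = 11100101 → 3-byte char #10 = E5 9F 96.
Offset 29: leading byte 0xF0 = 11110000 → 4-byte char #11 = F0 9F A7 87.
Offset 33: leading byte 0xEB = 11101011 → 3-byte char #12 = EB B4 A4.
Leading byte 0xEB = 11101011 matches 1110xxxx → 3-byte sequence.
Byte 1: 0xEB = 11101011, payload 1011 (4 bits).
Byte 2: 0xB4 = 10110100 (10xxxxxx ✓), payload 110100.
Byte 3: 0xA4 = 10100100 (10xxxxxx ✓), payload 100100.
Concatenate: 1011110100100100 = 0xBD24 (16 bits → U+BD24).

U+BD24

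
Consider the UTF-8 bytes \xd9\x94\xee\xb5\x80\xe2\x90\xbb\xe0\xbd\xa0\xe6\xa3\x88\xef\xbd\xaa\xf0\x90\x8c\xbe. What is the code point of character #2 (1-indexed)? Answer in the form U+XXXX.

U+ED40

Offset 0: leading byte 0xD9 = 11011001 → 2-byte char #1 = D9 94.
Offset 2: leading byte 0xEE = 11101110 → 3-byte char #2 = EE B5 80.
Leading byte 0xEE = 11101110 matches 1110xxxx → 3-byte sequence.
Byte 1: 0xEE = 11101110, payload 1110 (4 bits).
Byte 2: 0xB5 = 10110101 (10xxxxxx ✓), payload 110101.
Byte 3: 0x80 = 10000000 (10xxxxxx ✓), payload 000000.
Concatenate: 1110110101000000 = 0xED40 (16 bits → U+ED40).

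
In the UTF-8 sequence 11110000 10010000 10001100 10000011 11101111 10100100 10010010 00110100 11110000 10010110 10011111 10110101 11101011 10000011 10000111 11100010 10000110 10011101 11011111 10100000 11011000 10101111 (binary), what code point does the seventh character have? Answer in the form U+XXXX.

Offset 0: leading byte 0xF0 = 11110000 → 4-byte char #1 = F0 90 8C 83.
Offset 4: leading byte 0xEF = 11101111 → 3-byte char #2 = EF A4 92.
Offset 7: leading byte 0x34 = 00110100 → 1-byte char #3 = 34.
Offset 8: leading byte 0xF0 = 11110000 → 4-byte char #4 = F0 96 9F B5.
Offset 12: leading byte 0xEB = 11101011 → 3-byte char #5 = EB 83 87.
Offset 15: leading byte 0xE2 = 11100010 → 3-byte char #6 = E2 86 9D.
Offset 18: leading byte 0xDF = 11011111 → 2-byte char #7 = DF A0.
Leading byte 0xDF = 11011111 matches 110xxxxx → 2-byte sequence.
Byte 1: 0xDF = 11011111, payload 11111 (5 bits).
Byte 2: 0xA0 = 10100000 (10xxxxxx ✓), payload 100000.
Concatenate: 11111100000 = 0x7E0 (11 bits → U+07E0).

U+07E0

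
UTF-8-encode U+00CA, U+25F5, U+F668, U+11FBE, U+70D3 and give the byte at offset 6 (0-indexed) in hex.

U+00CA → 2-byte form C3 8A at offsets 0–1.
U+25F5 → 3-byte form E2 97 B5 at offsets 2–4.
U+F668 → 3-byte form EF 99 A8 at offsets 5–7.
Offset 6 falls in char 3's range; it's byte 2 of EF 99 A8 = 0x99.

0x99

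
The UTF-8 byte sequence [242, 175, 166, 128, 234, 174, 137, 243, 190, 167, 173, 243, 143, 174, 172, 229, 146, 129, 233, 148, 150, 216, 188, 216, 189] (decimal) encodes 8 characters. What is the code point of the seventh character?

U+063C

Offset 0: leading byte 0xF2 = 11110010 → 4-byte char #1 = F2 AF A6 80.
Offset 4: leading byte 0xEA = 11101010 → 3-byte char #2 = EA AE 89.
Offset 7: leading byte 0xF3 = 11110011 → 4-byte char #3 = F3 BE A7 AD.
Offset 11: leading byte 0xF3 = 11110011 → 4-byte char #4 = F3 8F AE AC.
Offset 15: leading byte 0xE5 = 11100101 → 3-byte char #5 = E5 92 81.
Offset 18: leading byte 0xE9 = 11101001 → 3-byte char #6 = E9 94 96.
Offset 21: leading byte 0xD8 = 11011000 → 2-byte char #7 = D8 BC.
Leading byte 0xD8 = 11011000 matches 110xxxxx → 2-byte sequence.
Byte 1: 0xD8 = 11011000, payload 11000 (5 bits).
Byte 2: 0xBC = 10111100 (10xxxxxx ✓), payload 111100.
Concatenate: 11000111100 = 0x63C (11 bits → U+063C).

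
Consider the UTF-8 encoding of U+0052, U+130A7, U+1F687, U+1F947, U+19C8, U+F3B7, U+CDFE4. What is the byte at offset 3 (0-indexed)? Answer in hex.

0x82

U+0052 → 1-byte form 52 at offsets 0–0.
U+130A7 → 4-byte form F0 93 82 A7 at offsets 1–4.
Offset 3 falls in char 2's range; it's byte 3 of F0 93 82 A7 = 0x82.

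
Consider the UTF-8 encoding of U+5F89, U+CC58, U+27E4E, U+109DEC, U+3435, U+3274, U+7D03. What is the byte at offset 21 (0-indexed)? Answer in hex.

U+5F89 → 3-byte form E5 BE 89 at offsets 0–2.
U+CC58 → 3-byte form EC B1 98 at offsets 3–5.
U+27E4E → 4-byte form F0 A7 B9 8E at offsets 6–9.
U+109DEC → 4-byte form F4 89 B7 AC at offsets 10–13.
U+3435 → 3-byte form E3 90 B5 at offsets 14–16.
U+3274 → 3-byte form E3 89 B4 at offsets 17–19.
U+7D03 → 3-byte form E7 B4 83 at offsets 20–22.
Offset 21 falls in char 7's range; it's byte 2 of E7 B4 83 = 0xB4.

0xB4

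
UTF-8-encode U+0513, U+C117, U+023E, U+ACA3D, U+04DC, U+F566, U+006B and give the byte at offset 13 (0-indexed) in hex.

0xEF

U+0513 → 2-byte form D4 93 at offsets 0–1.
U+C117 → 3-byte form EC 84 97 at offsets 2–4.
U+023E → 2-byte form C8 BE at offsets 5–6.
U+ACA3D → 4-byte form F2 AC A8 BD at offsets 7–10.
U+04DC → 2-byte form D3 9C at offsets 11–12.
U+F566 → 3-byte form EF 95 A6 at offsets 13–15.
Offset 13 falls in char 6's range; it's byte 1 of EF 95 A6 = 0xEF.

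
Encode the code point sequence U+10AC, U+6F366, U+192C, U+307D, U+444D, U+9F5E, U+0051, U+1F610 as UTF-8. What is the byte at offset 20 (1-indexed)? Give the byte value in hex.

1-indexed offset 20 is 0-indexed offset 19.
U+10AC → 3-byte form E1 82 AC at offsets 0–2.
U+6F366 → 4-byte form F1 AF 8D A6 at offsets 3–6.
U+192C → 3-byte form E1 A4 AC at offsets 7–9.
U+307D → 3-byte form E3 81 BD at offsets 10–12.
U+444D → 3-byte form E4 91 8D at offsets 13–15.
U+9F5E → 3-byte form E9 BD 9E at offsets 16–18.
U+0051 → 1-byte form 51 at offsets 19–19.
Offset 19 falls in char 7's range; it's byte 1 of 51 = 0x51.

0x51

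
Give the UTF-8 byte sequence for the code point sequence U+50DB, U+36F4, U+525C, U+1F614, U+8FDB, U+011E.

E5 83 9B E3 9B B4 E5 89 9C F0 9F 98 94 E8 BF 9B C4 9E

U+50DB: 3-byte form → E5 83 9B.
U+36F4: 3-byte form → E3 9B B4.
U+525C: 3-byte form → E5 89 9C.
U+1F614: 4-byte form → F0 9F 98 94.
U+8FDB: 3-byte form → E8 BF 9B.
U+011E: 2-byte form → C4 9E.
Concatenated (18 bytes): E5 83 9B E3 9B B4 E5 89 9C F0 9F 98 94 E8 BF 9B C4 9E.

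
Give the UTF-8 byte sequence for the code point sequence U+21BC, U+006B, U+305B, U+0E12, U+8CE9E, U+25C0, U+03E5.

U+21BC: 3-byte form → E2 86 BC.
U+006B: 1-byte form → 6B.
U+305B: 3-byte form → E3 81 9B.
U+0E12: 3-byte form → E0 B8 92.
U+8CE9E: 4-byte form → F2 8C BA 9E.
U+25C0: 3-byte form → E2 97 80.
U+03E5: 2-byte form → CF A5.
Concatenated (19 bytes): E2 86 BC 6B E3 81 9B E0 B8 92 F2 8C BA 9E E2 97 80 CF A5.

E2 86 BC 6B E3 81 9B E0 B8 92 F2 8C BA 9E E2 97 80 CF A5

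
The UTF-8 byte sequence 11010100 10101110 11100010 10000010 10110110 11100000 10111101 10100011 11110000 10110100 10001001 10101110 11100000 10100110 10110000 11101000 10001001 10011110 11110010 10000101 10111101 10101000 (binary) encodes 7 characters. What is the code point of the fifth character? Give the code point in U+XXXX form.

U+09B0

Offset 0: leading byte 0xD4 = 11010100 → 2-byte char #1 = D4 AE.
Offset 2: leading byte 0xE2 = 11100010 → 3-byte char #2 = E2 82 B6.
Offset 5: leading byte 0xE0 = 11100000 → 3-byte char #3 = E0 BD A3.
Offset 8: leading byte 0xF0 = 11110000 → 4-byte char #4 = F0 B4 89 AE.
Offset 12: leading byte 0xE0 = 11100000 → 3-byte char #5 = E0 A6 B0.
Leading byte 0xE0 = 11100000 matches 1110xxxx → 3-byte sequence.
Byte 1: 0xE0 = 11100000, payload 0000 (4 bits).
Byte 2: 0xA6 = 10100110 (10xxxxxx ✓), payload 100110.
Byte 3: 0xB0 = 10110000 (10xxxxxx ✓), payload 110000.
Concatenate: 0000100110110000 = 0x9B0 (16 bits → U+09B0).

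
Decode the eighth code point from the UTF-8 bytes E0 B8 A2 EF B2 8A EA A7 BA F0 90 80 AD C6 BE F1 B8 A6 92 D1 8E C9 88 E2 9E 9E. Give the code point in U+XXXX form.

U+0248

Offset 0: leading byte 0xE0 = 11100000 → 3-byte char #1 = E0 B8 A2.
Offset 3: leading byte 0xEF = 11101111 → 3-byte char #2 = EF B2 8A.
Offset 6: leading byte 0xEA = 11101010 → 3-byte char #3 = EA A7 BA.
Offset 9: leading byte 0xF0 = 11110000 → 4-byte char #4 = F0 90 80 AD.
Offset 13: leading byte 0xC6 = 11000110 → 2-byte char #5 = C6 BE.
Offset 15: leading byte 0xF1 = 11110001 → 4-byte char #6 = F1 B8 A6 92.
Offset 19: leading byte 0xD1 = 11010001 → 2-byte char #7 = D1 8E.
Offset 21: leading byte 0xC9 = 11001001 → 2-byte char #8 = C9 88.
Leading byte 0xC9 = 11001001 matches 110xxxxx → 2-byte sequence.
Byte 1: 0xC9 = 11001001, payload 01001 (5 bits).
Byte 2: 0x88 = 10001000 (10xxxxxx ✓), payload 001000.
Concatenate: 01001001000 = 0x248 (11 bits → U+0248).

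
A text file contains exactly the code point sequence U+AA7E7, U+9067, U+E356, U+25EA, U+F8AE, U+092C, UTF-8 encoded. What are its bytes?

U+AA7E7: 4-byte form → F2 AA 9F A7.
U+9067: 3-byte form → E9 81 A7.
U+E356: 3-byte form → EE 8D 96.
U+25EA: 3-byte form → E2 97 AA.
U+F8AE: 3-byte form → EF A2 AE.
U+092C: 3-byte form → E0 A4 AC.
Concatenated (19 bytes): F2 AA 9F A7 E9 81 A7 EE 8D 96 E2 97 AA EF A2 AE E0 A4 AC.

F2 AA 9F A7 E9 81 A7 EE 8D 96 E2 97 AA EF A2 AE E0 A4 AC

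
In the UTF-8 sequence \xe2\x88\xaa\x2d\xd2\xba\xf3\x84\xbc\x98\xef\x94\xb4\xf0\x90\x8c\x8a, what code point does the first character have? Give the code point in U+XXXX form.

U+222A

Offset 0: leading byte 0xE2 = 11100010 → 3-byte char #1 = E2 88 AA.
Leading byte 0xE2 = 11100010 matches 1110xxxx → 3-byte sequence.
Byte 1: 0xE2 = 11100010, payload 0010 (4 bits).
Byte 2: 0x88 = 10001000 (10xxxxxx ✓), payload 001000.
Byte 3: 0xAA = 10101010 (10xxxxxx ✓), payload 101010.
Concatenate: 0010001000101010 = 0x222A (16 bits → U+222A).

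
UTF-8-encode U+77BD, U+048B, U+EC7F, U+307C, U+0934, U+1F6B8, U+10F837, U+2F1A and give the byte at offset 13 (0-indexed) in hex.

U+77BD → 3-byte form E7 9E BD at offsets 0–2.
U+048B → 2-byte form D2 8B at offsets 3–4.
U+EC7F → 3-byte form EE B1 BF at offsets 5–7.
U+307C → 3-byte form E3 81 BC at offsets 8–10.
U+0934 → 3-byte form E0 A4 B4 at offsets 11–13.
Offset 13 falls in char 5's range; it's byte 3 of E0 A4 B4 = 0xB4.

0xB4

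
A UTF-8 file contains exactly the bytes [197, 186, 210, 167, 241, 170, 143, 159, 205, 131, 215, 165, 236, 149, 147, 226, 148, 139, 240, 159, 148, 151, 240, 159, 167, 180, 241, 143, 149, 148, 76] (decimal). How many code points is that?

11

Byte at offset 0: 0xC5 = 11000101 → 2-byte char (#1). Advance 2.
Byte at offset 2: 0xD2 = 11010010 → 2-byte char (#2). Advance 2.
Byte at offset 4: 0xF1 = 11110001 → 4-byte char (#3). Advance 4.
Byte at offset 8: 0xCD = 11001101 → 2-byte char (#4). Advance 2.
Byte at offset 10: 0xD7 = 11010111 → 2-byte char (#5). Advance 2.
Byte at offset 12: 0xEC = 11101100 → 3-byte char (#6). Advance 3.
Byte at offset 15: 0xE2 = 11100010 → 3-byte char (#7). Advance 3.
Byte at offset 18: 0xF0 = 11110000 → 4-byte char (#8). Advance 4.
Byte at offset 22: 0xF0 = 11110000 → 4-byte char (#9). Advance 4.
Byte at offset 26: 0xF1 = 11110001 → 4-byte char (#10). Advance 4.
Byte at offset 30: 0x4C = 01001100 → 1-byte char (#11). Advance 1.
Reached end at offset 31 after 11 code points.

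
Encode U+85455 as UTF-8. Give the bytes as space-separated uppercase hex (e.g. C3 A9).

F2 85 91 95

U+85455 = 0x85455 = 545877 decimal. In range U+10000–U+10FFFF → 4-byte form: 11110xxx 10xxxxxx 10xxxxxx 10xxxxxx.
Binary (21 bits): 010000101010001010101.
Split 3+6+6+6: 010 | 000101 | 010001 | 010101.
Byte 1: 11110010 = 0xF2.
Byte 2: 10000101 = 0x85.
Byte 3: 10010001 = 0x91.
Byte 4: 10010101 = 0x95.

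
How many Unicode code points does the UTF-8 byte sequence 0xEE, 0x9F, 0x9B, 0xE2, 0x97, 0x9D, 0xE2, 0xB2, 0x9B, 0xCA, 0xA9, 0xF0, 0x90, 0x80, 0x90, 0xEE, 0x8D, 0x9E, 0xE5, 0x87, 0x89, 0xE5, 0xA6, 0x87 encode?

8

Byte at offset 0: 0xEE = 11101110 → 3-byte char (#1). Advance 3.
Byte at offset 3: 0xE2 = 11100010 → 3-byte char (#2). Advance 3.
Byte at offset 6: 0xE2 = 11100010 → 3-byte char (#3). Advance 3.
Byte at offset 9: 0xCA = 11001010 → 2-byte char (#4). Advance 2.
Byte at offset 11: 0xF0 = 11110000 → 4-byte char (#5). Advance 4.
Byte at offset 15: 0xEE = 11101110 → 3-byte char (#6). Advance 3.
Byte at offset 18: 0xE5 = 11100101 → 3-byte char (#7). Advance 3.
Byte at offset 21: 0xE5 = 11100101 → 3-byte char (#8). Advance 3.
Reached end at offset 24 after 8 code points.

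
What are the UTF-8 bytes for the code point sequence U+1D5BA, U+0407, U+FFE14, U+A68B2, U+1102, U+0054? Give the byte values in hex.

F0 9D 96 BA D0 87 F3 BF B8 94 F2 A6 A2 B2 E1 84 82 54

U+1D5BA: 4-byte form → F0 9D 96 BA.
U+0407: 2-byte form → D0 87.
U+FFE14: 4-byte form → F3 BF B8 94.
U+A68B2: 4-byte form → F2 A6 A2 B2.
U+1102: 3-byte form → E1 84 82.
U+0054: 1-byte form → 54.
Concatenated (18 bytes): F0 9D 96 BA D0 87 F3 BF B8 94 F2 A6 A2 B2 E1 84 82 54.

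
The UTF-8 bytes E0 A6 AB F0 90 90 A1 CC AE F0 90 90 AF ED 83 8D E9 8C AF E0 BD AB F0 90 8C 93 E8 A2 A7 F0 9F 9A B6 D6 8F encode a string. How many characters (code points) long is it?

11

Byte at offset 0: 0xE0 = 11100000 → 3-byte char (#1). Advance 3.
Byte at offset 3: 0xF0 = 11110000 → 4-byte char (#2). Advance 4.
Byte at offset 7: 0xCC = 11001100 → 2-byte char (#3). Advance 2.
Byte at offset 9: 0xF0 = 11110000 → 4-byte char (#4). Advance 4.
Byte at offset 13: 0xED = 11101101 → 3-byte char (#5). Advance 3.
Byte at offset 16: 0xE9 = 11101001 → 3-byte char (#6). Advance 3.
Byte at offset 19: 0xE0 = 11100000 → 3-byte char (#7). Advance 3.
Byte at offset 22: 0xF0 = 11110000 → 4-byte char (#8). Advance 4.
Byte at offset 26: 0xE8 = 11101000 → 3-byte char (#9). Advance 3.
Byte at offset 29: 0xF0 = 11110000 → 4-byte char (#10). Advance 4.
Byte at offset 33: 0xD6 = 11010110 → 2-byte char (#11). Advance 2.
Reached end at offset 35 after 11 code points.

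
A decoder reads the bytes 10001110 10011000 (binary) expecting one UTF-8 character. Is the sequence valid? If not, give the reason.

Byte 0x8E = 10001110 has the form 10xxxxxx — a continuation byte — but there is no preceding leading byte.

invalid (continuation byte with no leading byte)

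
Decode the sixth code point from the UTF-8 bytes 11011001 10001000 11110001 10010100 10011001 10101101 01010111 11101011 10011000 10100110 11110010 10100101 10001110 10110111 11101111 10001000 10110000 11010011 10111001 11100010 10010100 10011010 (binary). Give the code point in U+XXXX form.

Offset 0: leading byte 0xD9 = 11011001 → 2-byte char #1 = D9 88.
Offset 2: leading byte 0xF1 = 11110001 → 4-byte char #2 = F1 94 99 AD.
Offset 6: leading byte 0x57 = 01010111 → 1-byte char #3 = 57.
Offset 7: leading byte 0xEB = 11101011 → 3-byte char #4 = EB 98 A6.
Offset 10: leading byte 0xF2 = 11110010 → 4-byte char #5 = F2 A5 8E B7.
Offset 14: leading byte 0xEF = 11101111 → 3-byte char #6 = EF 88 B0.
Leading byte 0xEF = 11101111 matches 1110xxxx → 3-byte sequence.
Byte 1: 0xEF = 11101111, payload 1111 (4 bits).
Byte 2: 0x88 = 10001000 (10xxxxxx ✓), payload 001000.
Byte 3: 0xB0 = 10110000 (10xxxxxx ✓), payload 110000.
Concatenate: 1111001000110000 = 0xF230 (16 bits → U+F230).

U+F230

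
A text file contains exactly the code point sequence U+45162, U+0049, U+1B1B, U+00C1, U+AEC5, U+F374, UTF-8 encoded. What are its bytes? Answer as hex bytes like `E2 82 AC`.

U+45162: 4-byte form → F1 85 85 A2.
U+0049: 1-byte form → 49.
U+1B1B: 3-byte form → E1 AC 9B.
U+00C1: 2-byte form → C3 81.
U+AEC5: 3-byte form → EA BB 85.
U+F374: 3-byte form → EF 8D B4.
Concatenated (16 bytes): F1 85 85 A2 49 E1 AC 9B C3 81 EA BB 85 EF 8D B4.

F1 85 85 A2 49 E1 AC 9B C3 81 EA BB 85 EF 8D B4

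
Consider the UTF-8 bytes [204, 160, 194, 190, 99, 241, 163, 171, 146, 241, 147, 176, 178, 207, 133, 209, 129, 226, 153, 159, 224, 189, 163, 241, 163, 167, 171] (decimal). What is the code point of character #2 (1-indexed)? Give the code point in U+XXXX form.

U+00BE

Offset 0: leading byte 0xCC = 11001100 → 2-byte char #1 = CC A0.
Offset 2: leading byte 0xC2 = 11000010 → 2-byte char #2 = C2 BE.
Leading byte 0xC2 = 11000010 matches 110xxxxx → 2-byte sequence.
Byte 1: 0xC2 = 11000010, payload 00010 (5 bits).
Byte 2: 0xBE = 10111110 (10xxxxxx ✓), payload 111110.
Concatenate: 00010111110 = 0xBE (11 bits → U+00BE).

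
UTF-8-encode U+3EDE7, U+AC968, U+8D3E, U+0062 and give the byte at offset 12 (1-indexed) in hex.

0x62

1-indexed offset 12 is 0-indexed offset 11.
U+3EDE7 → 4-byte form F0 BE B7 A7 at offsets 0–3.
U+AC968 → 4-byte form F2 AC A5 A8 at offsets 4–7.
U+8D3E → 3-byte form E8 B4 BE at offsets 8–10.
U+0062 → 1-byte form 62 at offsets 11–11.
Offset 11 falls in char 4's range; it's byte 1 of 62 = 0x62.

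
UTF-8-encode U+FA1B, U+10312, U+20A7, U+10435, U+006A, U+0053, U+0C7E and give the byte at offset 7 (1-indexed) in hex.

0x92

1-indexed offset 7 is 0-indexed offset 6.
U+FA1B → 3-byte form EF A8 9B at offsets 0–2.
U+10312 → 4-byte form F0 90 8C 92 at offsets 3–6.
Offset 6 falls in char 2's range; it's byte 4 of F0 90 8C 92 = 0x92.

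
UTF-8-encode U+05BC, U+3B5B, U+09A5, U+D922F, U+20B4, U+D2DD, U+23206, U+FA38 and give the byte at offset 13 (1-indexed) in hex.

0xE2

1-indexed offset 13 is 0-indexed offset 12.
U+05BC → 2-byte form D6 BC at offsets 0–1.
U+3B5B → 3-byte form E3 AD 9B at offsets 2–4.
U+09A5 → 3-byte form E0 A6 A5 at offsets 5–7.
U+D922F → 4-byte form F3 99 88 AF at offsets 8–11.
U+20B4 → 3-byte form E2 82 B4 at offsets 12–14.
Offset 12 falls in char 5's range; it's byte 1 of E2 82 B4 = 0xE2.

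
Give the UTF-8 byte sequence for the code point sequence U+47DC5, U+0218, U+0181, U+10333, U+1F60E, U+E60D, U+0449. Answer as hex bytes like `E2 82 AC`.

F1 87 B7 85 C8 98 C6 81 F0 90 8C B3 F0 9F 98 8E EE 98 8D D1 89

U+47DC5: 4-byte form → F1 87 B7 85.
U+0218: 2-byte form → C8 98.
U+0181: 2-byte form → C6 81.
U+10333: 4-byte form → F0 90 8C B3.
U+1F60E: 4-byte form → F0 9F 98 8E.
U+E60D: 3-byte form → EE 98 8D.
U+0449: 2-byte form → D1 89.
Concatenated (21 bytes): F1 87 B7 85 C8 98 C6 81 F0 90 8C B3 F0 9F 98 8E EE 98 8D D1 89.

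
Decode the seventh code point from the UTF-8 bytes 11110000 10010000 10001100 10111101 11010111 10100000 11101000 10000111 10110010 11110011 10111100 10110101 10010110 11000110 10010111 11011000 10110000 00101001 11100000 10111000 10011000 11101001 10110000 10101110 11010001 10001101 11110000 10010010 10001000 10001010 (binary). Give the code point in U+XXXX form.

Offset 0: leading byte 0xF0 = 11110000 → 4-byte char #1 = F0 90 8C BD.
Offset 4: leading byte 0xD7 = 11010111 → 2-byte char #2 = D7 A0.
Offset 6: leading byte 0xE8 = 11101000 → 3-byte char #3 = E8 87 B2.
Offset 9: leading byte 0xF3 = 11110011 → 4-byte char #4 = F3 BC B5 96.
Offset 13: leading byte 0xC6 = 11000110 → 2-byte char #5 = C6 97.
Offset 15: leading byte 0xD8 = 11011000 → 2-byte char #6 = D8 B0.
Offset 17: leading byte 0x29 = 00101001 → 1-byte char #7 = 29.
Leading byte 0x29 = 00101001 matches 0xxxxxxx → 1-byte sequence.
Byte 1: 0x29 = 00101001, payload 0101001 (7 bits).
Concatenate: 0101001 = 0x29 (7 bits → U+0029).

U+0029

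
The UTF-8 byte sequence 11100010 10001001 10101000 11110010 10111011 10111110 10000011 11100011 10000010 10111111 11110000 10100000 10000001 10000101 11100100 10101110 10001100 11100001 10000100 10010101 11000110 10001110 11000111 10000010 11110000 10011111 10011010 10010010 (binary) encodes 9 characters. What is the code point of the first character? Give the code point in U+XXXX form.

Offset 0: leading byte 0xE2 = 11100010 → 3-byte char #1 = E2 89 A8.
Leading byte 0xE2 = 11100010 matches 1110xxxx → 3-byte sequence.
Byte 1: 0xE2 = 11100010, payload 0010 (4 bits).
Byte 2: 0x89 = 10001001 (10xxxxxx ✓), payload 001001.
Byte 3: 0xA8 = 10101000 (10xxxxxx ✓), payload 101000.
Concatenate: 0010001001101000 = 0x2268 (16 bits → U+2268).

U+2268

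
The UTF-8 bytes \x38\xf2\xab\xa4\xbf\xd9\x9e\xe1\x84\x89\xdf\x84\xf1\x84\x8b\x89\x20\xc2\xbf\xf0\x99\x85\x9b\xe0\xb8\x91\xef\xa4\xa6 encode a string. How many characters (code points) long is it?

Byte at offset 0: 0x38 = 00111000 → 1-byte char (#1). Advance 1.
Byte at offset 1: 0xF2 = 11110010 → 4-byte char (#2). Advance 4.
Byte at offset 5: 0xD9 = 11011001 → 2-byte char (#3). Advance 2.
Byte at offset 7: 0xE1 = 11100001 → 3-byte char (#4). Advance 3.
Byte at offset 10: 0xDF = 11011111 → 2-byte char (#5). Advance 2.
Byte at offset 12: 0xF1 = 11110001 → 4-byte char (#6). Advance 4.
Byte at offset 16: 0x20 = 00100000 → 1-byte char (#7). Advance 1.
Byte at offset 17: 0xC2 = 11000010 → 2-byte char (#8). Advance 2.
Byte at offset 19: 0xF0 = 11110000 → 4-byte char (#9). Advance 4.
Byte at offset 23: 0xE0 = 11100000 → 3-byte char (#10). Advance 3.
Byte at offset 26: 0xEF = 11101111 → 3-byte char (#11). Advance 3.
Reached end at offset 29 after 11 code points.

11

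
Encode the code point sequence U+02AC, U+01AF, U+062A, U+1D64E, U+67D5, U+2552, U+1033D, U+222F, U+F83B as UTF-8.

CA AC C6 AF D8 AA F0 9D 99 8E E6 9F 95 E2 95 92 F0 90 8C BD E2 88 AF EF A0 BB

U+02AC: 2-byte form → CA AC.
U+01AF: 2-byte form → C6 AF.
U+062A: 2-byte form → D8 AA.
U+1D64E: 4-byte form → F0 9D 99 8E.
U+67D5: 3-byte form → E6 9F 95.
U+2552: 3-byte form → E2 95 92.
U+1033D: 4-byte form → F0 90 8C BD.
U+222F: 3-byte form → E2 88 AF.
U+F83B: 3-byte form → EF A0 BB.
Concatenated (26 bytes): CA AC C6 AF D8 AA F0 9D 99 8E E6 9F 95 E2 95 92 F0 90 8C BD E2 88 AF EF A0 BB.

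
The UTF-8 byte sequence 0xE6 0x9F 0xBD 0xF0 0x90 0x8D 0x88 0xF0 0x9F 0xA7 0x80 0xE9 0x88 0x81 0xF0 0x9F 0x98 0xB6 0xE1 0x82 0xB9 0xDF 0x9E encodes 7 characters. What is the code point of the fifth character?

Offset 0: leading byte 0xE6 = 11100110 → 3-byte char #1 = E6 9F BD.
Offset 3: leading byte 0xF0 = 11110000 → 4-byte char #2 = F0 90 8D 88.
Offset 7: leading byte 0xF0 = 11110000 → 4-byte char #3 = F0 9F A7 80.
Offset 11: leading byte 0xE9 = 11101001 → 3-byte char #4 = E9 88 81.
Offset 14: leading byte 0xF0 = 11110000 → 4-byte char #5 = F0 9F 98 B6.
Leading byte 0xF0 = 11110000 matches 11110xxx → 4-byte sequence.
Byte 1: 0xF0 = 11110000, payload 000 (3 bits).
Byte 2: 0x9F = 10011111 (10xxxxxx ✓), payload 011111.
Byte 3: 0x98 = 10011000 (10xxxxxx ✓), payload 011000.
Byte 4: 0xB6 = 10110110 (10xxxxxx ✓), payload 110110.
Concatenate: 000011111011000110110 = 0x1F636 (21 bits → U+1F636).

U+1F636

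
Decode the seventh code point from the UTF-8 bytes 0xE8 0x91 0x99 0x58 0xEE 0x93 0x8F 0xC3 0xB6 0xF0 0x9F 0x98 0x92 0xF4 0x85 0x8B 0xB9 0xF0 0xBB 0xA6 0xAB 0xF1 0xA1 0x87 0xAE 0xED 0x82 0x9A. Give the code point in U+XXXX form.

Offset 0: leading byte 0xE8 = 11101000 → 3-byte char #1 = E8 91 99.
Offset 3: leading byte 0x58 = 01011000 → 1-byte char #2 = 58.
Offset 4: leading byte 0xEE = 11101110 → 3-byte char #3 = EE 93 8F.
Offset 7: leading byte 0xC3 = 11000011 → 2-byte char #4 = C3 B6.
Offset 9: leading byte 0xF0 = 11110000 → 4-byte char #5 = F0 9F 98 92.
Offset 13: leading byte 0xF4 = 11110100 → 4-byte char #6 = F4 85 8B B9.
Offset 17: leading byte 0xF0 = 11110000 → 4-byte char #7 = F0 BB A6 AB.
Leading byte 0xF0 = 11110000 matches 11110xxx → 4-byte sequence.
Byte 1: 0xF0 = 11110000, payload 000 (3 bits).
Byte 2: 0xBB = 10111011 (10xxxxxx ✓), payload 111011.
Byte 3: 0xA6 = 10100110 (10xxxxxx ✓), payload 100110.
Byte 4: 0xAB = 10101011 (10xxxxxx ✓), payload 101011.
Concatenate: 000111011100110101011 = 0x3B9AB (21 bits → U+3B9AB).

U+3B9AB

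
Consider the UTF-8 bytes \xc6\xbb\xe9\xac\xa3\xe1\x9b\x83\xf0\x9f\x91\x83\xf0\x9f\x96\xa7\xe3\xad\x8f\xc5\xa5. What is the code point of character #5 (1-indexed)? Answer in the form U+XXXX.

Offset 0: leading byte 0xC6 = 11000110 → 2-byte char #1 = C6 BB.
Offset 2: leading byte 0xE9 = 11101001 → 3-byte char #2 = E9 AC A3.
Offset 5: leading byte 0xE1 = 11100001 → 3-byte char #3 = E1 9B 83.
Offset 8: leading byte 0xF0 = 11110000 → 4-byte char #4 = F0 9F 91 83.
Offset 12: leading byte 0xF0 = 11110000 → 4-byte char #5 = F0 9F 96 A7.
Leading byte 0xF0 = 11110000 matches 11110xxx → 4-byte sequence.
Byte 1: 0xF0 = 11110000, payload 000 (3 bits).
Byte 2: 0x9F = 10011111 (10xxxxxx ✓), payload 011111.
Byte 3: 0x96 = 10010110 (10xxxxxx ✓), payload 010110.
Byte 4: 0xA7 = 10100111 (10xxxxxx ✓), payload 100111.
Concatenate: 000011111010110100111 = 0x1F5A7 (21 bits → U+1F5A7).

U+1F5A7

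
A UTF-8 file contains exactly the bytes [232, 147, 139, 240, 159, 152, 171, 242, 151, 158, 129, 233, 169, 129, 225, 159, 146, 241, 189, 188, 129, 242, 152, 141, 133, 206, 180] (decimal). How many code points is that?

8

Byte at offset 0: 0xE8 = 11101000 → 3-byte char (#1). Advance 3.
Byte at offset 3: 0xF0 = 11110000 → 4-byte char (#2). Advance 4.
Byte at offset 7: 0xF2 = 11110010 → 4-byte char (#3). Advance 4.
Byte at offset 11: 0xE9 = 11101001 → 3-byte char (#4). Advance 3.
Byte at offset 14: 0xE1 = 11100001 → 3-byte char (#5). Advance 3.
Byte at offset 17: 0xF1 = 11110001 → 4-byte char (#6). Advance 4.
Byte at offset 21: 0xF2 = 11110010 → 4-byte char (#7). Advance 4.
Byte at offset 25: 0xCE = 11001110 → 2-byte char (#8). Advance 2.
Reached end at offset 27 after 8 code points.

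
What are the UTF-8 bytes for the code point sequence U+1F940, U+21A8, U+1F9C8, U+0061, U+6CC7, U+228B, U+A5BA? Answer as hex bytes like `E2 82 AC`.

U+1F940: 4-byte form → F0 9F A5 80.
U+21A8: 3-byte form → E2 86 A8.
U+1F9C8: 4-byte form → F0 9F A7 88.
U+0061: 1-byte form → 61.
U+6CC7: 3-byte form → E6 B3 87.
U+228B: 3-byte form → E2 8A 8B.
U+A5BA: 3-byte form → EA 96 BA.
Concatenated (21 bytes): F0 9F A5 80 E2 86 A8 F0 9F A7 88 61 E6 B3 87 E2 8A 8B EA 96 BA.

F0 9F A5 80 E2 86 A8 F0 9F A7 88 61 E6 B3 87 E2 8A 8B EA 96 BA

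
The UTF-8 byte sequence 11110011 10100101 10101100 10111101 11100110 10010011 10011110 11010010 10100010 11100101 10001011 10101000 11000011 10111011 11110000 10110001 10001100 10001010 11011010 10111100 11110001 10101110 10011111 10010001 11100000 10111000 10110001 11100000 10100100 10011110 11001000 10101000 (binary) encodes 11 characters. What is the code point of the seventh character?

Offset 0: leading byte 0xF3 = 11110011 → 4-byte char #1 = F3 A5 AC BD.
Offset 4: leading byte 0xE6 = 11100110 → 3-byte char #2 = E6 93 9E.
Offset 7: leading byte 0xD2 = 11010010 → 2-byte char #3 = D2 A2.
Offset 9: leading byte 0xE5 = 11100101 → 3-byte char #4 = E5 8B A8.
Offset 12: leading byte 0xC3 = 11000011 → 2-byte char #5 = C3 BB.
Offset 14: leading byte 0xF0 = 11110000 → 4-byte char #6 = F0 B1 8C 8A.
Offset 18: leading byte 0xDA = 11011010 → 2-byte char #7 = DA BC.
Leading byte 0xDA = 11011010 matches 110xxxxx → 2-byte sequence.
Byte 1: 0xDA = 11011010, payload 11010 (5 bits).
Byte 2: 0xBC = 10111100 (10xxxxxx ✓), payload 111100.
Concatenate: 11010111100 = 0x6BC (11 bits → U+06BC).

U+06BC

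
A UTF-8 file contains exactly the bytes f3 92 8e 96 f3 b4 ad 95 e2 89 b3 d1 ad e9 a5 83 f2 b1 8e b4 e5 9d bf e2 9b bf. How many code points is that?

Byte at offset 0: 0xF3 = 11110011 → 4-byte char (#1). Advance 4.
Byte at offset 4: 0xF3 = 11110011 → 4-byte char (#2). Advance 4.
Byte at offset 8: 0xE2 = 11100010 → 3-byte char (#3). Advance 3.
Byte at offset 11: 0xD1 = 11010001 → 2-byte char (#4). Advance 2.
Byte at offset 13: 0xE9 = 11101001 → 3-byte char (#5). Advance 3.
Byte at offset 16: 0xF2 = 11110010 → 4-byte char (#6). Advance 4.
Byte at offset 20: 0xE5 = 11100101 → 3-byte char (#7). Advance 3.
Byte at offset 23: 0xE2 = 11100010 → 3-byte char (#8). Advance 3.
Reached end at offset 26 after 8 code points.

8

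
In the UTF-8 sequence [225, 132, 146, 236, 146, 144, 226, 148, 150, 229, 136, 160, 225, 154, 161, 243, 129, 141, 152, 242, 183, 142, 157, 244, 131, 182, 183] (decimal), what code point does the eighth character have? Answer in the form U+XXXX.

Offset 0: leading byte 0xE1 = 11100001 → 3-byte char #1 = E1 84 92.
Offset 3: leading byte 0xEC = 11101100 → 3-byte char #2 = EC 92 90.
Offset 6: leading byte 0xE2 = 11100010 → 3-byte char #3 = E2 94 96.
Offset 9: leading byte 0xE5 = 11100101 → 3-byte char #4 = E5 88 A0.
Offset 12: leading byte 0xE1 = 11100001 → 3-byte char #5 = E1 9A A1.
Offset 15: leading byte 0xF3 = 11110011 → 4-byte char #6 = F3 81 8D 98.
Offset 19: leading byte 0xF2 = 11110010 → 4-byte char #7 = F2 B7 8E 9D.
Offset 23: leading byte 0xF4 = 11110100 → 4-byte char #8 = F4 83 B6 B7.
Leading byte 0xF4 = 11110100 matches 11110xxx → 4-byte sequence.
Byte 1: 0xF4 = 11110100, payload 100 (3 bits).
Byte 2: 0x83 = 10000011 (10xxxxxx ✓), payload 000011.
Byte 3: 0xB6 = 10110110 (10xxxxxx ✓), payload 110110.
Byte 4: 0xB7 = 10110111 (10xxxxxx ✓), payload 110111.
Concatenate: 100000011110110110111 = 0x103DB7 (21 bits → U+103DB7).

U+103DB7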